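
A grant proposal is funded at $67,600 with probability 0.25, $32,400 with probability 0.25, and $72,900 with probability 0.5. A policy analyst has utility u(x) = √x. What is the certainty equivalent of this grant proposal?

E[u] = 0.25·√67600 + 0.25·√32400 + 0.5·√72900 = 0.25·260 + 0.25·180 + 0.5·270 = 245
CE = (245)² = 60025

$60,025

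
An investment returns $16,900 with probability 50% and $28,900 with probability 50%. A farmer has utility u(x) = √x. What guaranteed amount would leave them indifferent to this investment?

E[u] = 0.5·√16900 + 0.5·√28900 = 0.5·130 + 0.5·170 = 150
CE = (150)² = 22500

$22,500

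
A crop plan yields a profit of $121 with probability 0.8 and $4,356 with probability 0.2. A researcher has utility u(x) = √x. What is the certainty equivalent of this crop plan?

E[u] = 0.8·√121 + 0.2·√4356 = 0.8·11 + 0.2·66 = 22
CE = (22)² = 484

$484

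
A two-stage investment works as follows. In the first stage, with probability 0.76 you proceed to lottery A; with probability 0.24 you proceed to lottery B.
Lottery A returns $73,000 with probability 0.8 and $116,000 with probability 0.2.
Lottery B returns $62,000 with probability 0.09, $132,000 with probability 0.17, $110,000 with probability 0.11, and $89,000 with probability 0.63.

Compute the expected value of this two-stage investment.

EV(A) = 0.8 × 73000 + 0.2 × 116000 = 58400 + 23200 = 81600
EV(B) = 0.09 × 62000 + 0.17 × 132000 + 0.11 × 110000 + 0.63 × 89000 = 5580 + 22440 + 12100 + 56070 = 96190
Overall = 0.76 × 81600 + 0.24 × 96190 = 62016 + 23085.6 = 85101.6

$85,101.60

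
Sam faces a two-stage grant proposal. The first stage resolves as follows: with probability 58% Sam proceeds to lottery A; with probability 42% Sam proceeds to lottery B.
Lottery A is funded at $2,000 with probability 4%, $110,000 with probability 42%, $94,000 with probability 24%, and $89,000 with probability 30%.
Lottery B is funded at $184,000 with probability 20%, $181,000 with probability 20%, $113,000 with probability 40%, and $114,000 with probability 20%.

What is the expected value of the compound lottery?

EV(A) = 0.04 × 2000 + 0.42 × 110000 + 0.24 × 94000 + 0.3 × 89000 = 80 + 46200 + 22560 + 26700 = 95540
EV(B) = 0.2 × 184000 + 0.2 × 181000 + 0.4 × 113000 + 0.2 × 114000 = 36800 + 36200 + 45200 + 22800 = 141000
Overall = 0.58 × 95540 + 0.42 × 141000 = 55413.2 + 59220 = 114633.2

$114,633.20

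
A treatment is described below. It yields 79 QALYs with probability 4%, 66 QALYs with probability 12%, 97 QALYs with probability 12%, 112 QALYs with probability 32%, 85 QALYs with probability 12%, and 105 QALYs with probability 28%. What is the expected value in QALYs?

98.16 QALYs

EV = 0.04 × 79 + 0.12 × 66 + 0.12 × 97 + 0.32 × 112 + 0.12 × 85 + 0.28 × 105 = 3.16 + 7.92 + 11.64 + 35.84 + 10.2 + 29.4 = 98.16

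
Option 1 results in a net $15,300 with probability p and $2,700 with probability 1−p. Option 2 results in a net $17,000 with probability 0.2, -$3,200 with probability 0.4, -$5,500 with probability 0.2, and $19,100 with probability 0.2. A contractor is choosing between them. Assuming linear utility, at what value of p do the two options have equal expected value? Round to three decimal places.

EV(Option 2) = 0.2 × 17000 + 0.4 × (-3200) + 0.2 × (-5500) + 0.2 × 19100 = 3400 − 1280 − 1100 + 3820 = 4840
p·15300 + (1−p)·2700 = 4840
12600p + 2700 = 4840
p = (4840 − 2700) / 12600

p = 0.170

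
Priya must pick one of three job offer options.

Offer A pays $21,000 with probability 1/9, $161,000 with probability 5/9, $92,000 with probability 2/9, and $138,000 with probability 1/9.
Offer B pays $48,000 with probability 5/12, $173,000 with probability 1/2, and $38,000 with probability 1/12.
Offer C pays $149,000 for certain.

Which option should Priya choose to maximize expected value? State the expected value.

Offer A = 1/9 × 21000 + 5/9 × 161000 + 2/9 × 92000 + 1/9 × 138000 = 2333.3333 + 89444.4444 + 20444.4444 + 15333.3333 = 127555.5556
Offer B = 5/12 × 48000 + 1/2 × 173000 + 1/12 × 38000 = 20000 + 86500 + 3166.6667 = 109666.6667
Offer C: 149000 (certain)

Offer C ($149,000)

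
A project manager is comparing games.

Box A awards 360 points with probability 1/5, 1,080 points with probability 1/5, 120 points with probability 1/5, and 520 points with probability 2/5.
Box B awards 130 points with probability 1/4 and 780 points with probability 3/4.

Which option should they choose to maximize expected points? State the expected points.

Box A = 1/5 × 360 + 1/5 × 1080 + 1/5 × 120 + 2/5 × 520 = 72 + 216 + 24 + 208 = 520
Box B = 1/4 × 130 + 3/4 × 780 = 32.5 + 585 = 617.5

Box B (617.5 points)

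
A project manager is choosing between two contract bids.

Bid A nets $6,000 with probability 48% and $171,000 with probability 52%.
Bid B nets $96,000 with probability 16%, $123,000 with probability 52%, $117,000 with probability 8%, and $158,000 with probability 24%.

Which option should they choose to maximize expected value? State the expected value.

Bid A = 0.48 × 6000 + 0.52 × 171000 = 2880 + 88920 = 91800
Bid B = 0.16 × 96000 + 0.52 × 123000 + 0.08 × 117000 + 0.24 × 158000 = 15360 + 63960 + 9360 + 37920 = 126600

Bid B ($126,600)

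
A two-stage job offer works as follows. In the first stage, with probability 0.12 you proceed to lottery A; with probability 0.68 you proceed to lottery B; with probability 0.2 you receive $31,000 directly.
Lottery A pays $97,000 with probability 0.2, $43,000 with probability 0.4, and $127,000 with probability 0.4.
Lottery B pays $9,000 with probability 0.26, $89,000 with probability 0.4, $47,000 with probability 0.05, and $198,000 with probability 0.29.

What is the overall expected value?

$83,130.80

EV(A) = 0.2 × 97000 + 0.4 × 43000 + 0.4 × 127000 = 19400 + 17200 + 50800 = 87400
EV(B) = 0.26 × 9000 + 0.4 × 89000 + 0.05 × 47000 + 0.29 × 198000 = 2340 + 35600 + 2350 + 57420 = 97710
Branch C: 31000 (certain)
Overall = 0.12 × 87400 + 0.68 × 97710 + 0.2 × 31000 = 10488 + 66442.8 + 6200 = 83130.8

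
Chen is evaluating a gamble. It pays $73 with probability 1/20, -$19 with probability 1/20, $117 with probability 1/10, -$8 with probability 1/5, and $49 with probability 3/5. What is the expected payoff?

$42.20

EV = 1/20 × 73 + 1/20 × (-19) + 1/10 × 117 + 1/5 × (-8) + 3/5 × 49 = 3.65 − 0.95 + 11.7 − 1.6 + 29.4 = 42.2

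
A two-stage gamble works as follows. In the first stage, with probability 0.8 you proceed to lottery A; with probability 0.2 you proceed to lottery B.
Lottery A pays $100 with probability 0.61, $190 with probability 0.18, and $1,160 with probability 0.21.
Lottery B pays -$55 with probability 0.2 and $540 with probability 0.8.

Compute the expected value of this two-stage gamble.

$355.24

EV(A) = 0.61 × 100 + 0.18 × 190 + 0.21 × 1160 = 61 + 34.2 + 243.6 = 338.8
EV(B) = 0.2 × (-55) + 0.8 × 540 = -11 + 432 = 421
Overall = 0.8 × 338.8 + 0.2 × 421 = 271.04 + 84.2 = 355.24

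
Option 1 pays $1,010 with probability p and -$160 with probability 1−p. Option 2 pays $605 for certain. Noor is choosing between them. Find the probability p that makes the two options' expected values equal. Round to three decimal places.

p = 0.654

p·1010 + (1−p)·(-160) = 605
1170p − 160 = 605
p = (605 + 160) / 1170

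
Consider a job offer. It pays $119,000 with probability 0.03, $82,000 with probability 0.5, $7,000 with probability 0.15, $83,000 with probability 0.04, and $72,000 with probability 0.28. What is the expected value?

EV = 0.03 × 119000 + 0.5 × 82000 + 0.15 × 7000 + 0.04 × 83000 + 0.28 × 72000 = 3570 + 41000 + 1050 + 3320 + 20160 = 69100

$69,100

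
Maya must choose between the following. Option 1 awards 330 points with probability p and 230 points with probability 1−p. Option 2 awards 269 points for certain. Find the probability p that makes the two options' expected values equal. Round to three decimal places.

p·330 + (1−p)·230 = 269
100p + 230 = 269
p = (269 − 230) / 100

p = 0.390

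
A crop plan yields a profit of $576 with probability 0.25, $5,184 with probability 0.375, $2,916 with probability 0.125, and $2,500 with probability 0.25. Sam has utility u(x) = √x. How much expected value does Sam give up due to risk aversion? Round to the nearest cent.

E[u] = 0.25·√576 + 0.375·√5184 + 0.125·√2916 + 0.25·√2500 = 0.25·24 + 0.375·72 + 0.125·54 + 0.25·50 = 52.25
CE = (52.25)² = 2730.0625
Risk premium = EV − CE = 3077.5 − 2730.0625 = 347.4375

$347.44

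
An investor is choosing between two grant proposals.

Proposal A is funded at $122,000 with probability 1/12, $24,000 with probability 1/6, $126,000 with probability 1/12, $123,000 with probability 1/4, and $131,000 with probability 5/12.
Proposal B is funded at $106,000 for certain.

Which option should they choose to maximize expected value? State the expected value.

Proposal A ($110,000)

Proposal A = 1/12 × 122000 + 1/6 × 24000 + 1/12 × 126000 + 1/4 × 123000 + 5/12 × 131000 = 10166.6667 + 4000 + 10500 + 30750 + 54583.3333 = 110000
Proposal B: 106000 (certain)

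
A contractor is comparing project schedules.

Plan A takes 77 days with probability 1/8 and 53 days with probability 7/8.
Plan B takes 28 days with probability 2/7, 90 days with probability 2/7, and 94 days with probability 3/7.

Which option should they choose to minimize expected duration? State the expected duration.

Plan A (56 days)

Plan A = 1/8 × 77 + 7/8 × 53 = 9.625 + 46.375 = 56
Plan B = 2/7 × 28 + 2/7 × 90 + 3/7 × 94 = 8 + 25.7143 + 40.2857 = 74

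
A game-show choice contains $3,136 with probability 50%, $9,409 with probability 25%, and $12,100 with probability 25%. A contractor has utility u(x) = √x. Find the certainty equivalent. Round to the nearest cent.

$6,360.06

E[u] = 0.5·√3136 + 0.25·√9409 + 0.25·√12100 = 0.5·56 + 0.25·97 + 0.25·110 = 79.75
CE = (79.75)² = 6360.0625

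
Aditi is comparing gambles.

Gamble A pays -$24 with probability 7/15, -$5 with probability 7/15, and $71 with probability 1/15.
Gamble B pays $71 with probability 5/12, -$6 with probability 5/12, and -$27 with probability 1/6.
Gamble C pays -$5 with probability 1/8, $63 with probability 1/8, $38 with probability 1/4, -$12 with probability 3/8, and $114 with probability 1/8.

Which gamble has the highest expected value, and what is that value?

Gamble C ($26.50)

Gamble A = 7/15 × (-24) + 7/15 × (-5) + 1/15 × 71 = -11.2 − 2.3333 + 4.7333 = -8.8
Gamble B = 5/12 × 71 + 5/12 × (-6) + 1/6 × (-27) = 29.5833 − 2.5 − 4.5 = 22.5833
Gamble C = 1/8 × (-5) + 1/8 × 63 + 1/4 × 38 + 3/8 × (-12) + 1/8 × 114 = -0.625 + 7.875 + 9.5 − 4.5 + 14.25 = 26.5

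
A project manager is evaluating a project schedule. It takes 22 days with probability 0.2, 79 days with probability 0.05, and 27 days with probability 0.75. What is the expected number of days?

28.6 days

EV = 0.2 × 22 + 0.05 × 79 + 0.75 × 27 = 4.4 + 3.95 + 20.25 = 28.6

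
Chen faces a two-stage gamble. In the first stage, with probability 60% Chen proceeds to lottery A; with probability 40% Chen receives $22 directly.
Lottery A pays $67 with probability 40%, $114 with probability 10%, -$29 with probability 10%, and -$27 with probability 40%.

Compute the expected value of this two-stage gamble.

EV(A) = 0.4 × 67 + 0.1 × 114 + 0.1 × (-29) + 0.4 × (-27) = 26.8 + 11.4 − 2.9 − 10.8 = 24.5
Branch B: 22 (certain)
Overall = 0.6 × 24.5 + 0.4 × 22 = 14.7 + 8.8 = 23.5

$23.50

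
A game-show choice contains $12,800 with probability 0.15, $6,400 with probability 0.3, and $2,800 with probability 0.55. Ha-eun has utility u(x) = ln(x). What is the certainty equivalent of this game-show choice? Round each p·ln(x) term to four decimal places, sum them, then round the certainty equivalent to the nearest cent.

$4,507.06

E[u] = 0.15·ln(12800) + 0.3·ln(6400) + 0.55·ln(2800) = 1.4186 + 2.6292 + 4.3656 = 8.4134
CE = e^8.4134 ≈ 4507.06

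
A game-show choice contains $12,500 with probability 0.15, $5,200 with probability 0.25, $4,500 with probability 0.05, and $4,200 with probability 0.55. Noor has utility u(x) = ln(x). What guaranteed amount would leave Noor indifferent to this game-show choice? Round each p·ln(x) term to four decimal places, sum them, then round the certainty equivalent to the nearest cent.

E[u] = 0.15·ln(12500) + 0.25·ln(5200) + 0.05·ln(4500) + 0.55·ln(4200) = 1.4150 + 2.1391 + 0.4206 + 4.5886 = 8.5633
CE = e^8.5633 ≈ 5235.93

$5,235.93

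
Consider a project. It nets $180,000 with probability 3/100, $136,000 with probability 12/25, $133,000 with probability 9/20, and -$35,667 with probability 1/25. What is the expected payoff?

$129,103.32

EV = 3/100 × 180000 + 12/25 × 136000 + 9/20 × 133000 + 1/25 × (-35667) = 5400 + 65280 + 59850 − 1426.68 = 129103.32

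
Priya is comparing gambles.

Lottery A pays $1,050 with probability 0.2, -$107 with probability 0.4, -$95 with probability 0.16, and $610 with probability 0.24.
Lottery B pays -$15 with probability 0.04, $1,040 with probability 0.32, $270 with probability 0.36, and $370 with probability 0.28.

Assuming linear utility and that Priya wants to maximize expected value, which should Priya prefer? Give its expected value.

Lottery A = 0.2 × 1050 + 0.4 × (-107) + 0.16 × (-95) + 0.24 × 610 = 210 − 42.8 − 15.2 + 146.4 = 298.4
Lottery B = 0.04 × (-15) + 0.32 × 1040 + 0.36 × 270 + 0.28 × 370 = -0.6 + 332.8 + 97.2 + 103.6 = 533

Lottery B ($533)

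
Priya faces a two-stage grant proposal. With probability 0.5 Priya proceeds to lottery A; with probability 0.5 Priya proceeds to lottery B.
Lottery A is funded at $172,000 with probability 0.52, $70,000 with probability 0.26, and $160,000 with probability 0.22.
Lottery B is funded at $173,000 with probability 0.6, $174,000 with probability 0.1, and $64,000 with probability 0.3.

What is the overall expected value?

EV(A) = 0.52 × 172000 + 0.26 × 70000 + 0.22 × 160000 = 89440 + 18200 + 35200 = 142840
EV(B) = 0.6 × 173000 + 0.1 × 174000 + 0.3 × 64000 = 103800 + 17400 + 19200 = 140400
Overall = 0.5 × 142840 + 0.5 × 140400 = 71420 + 70200 = 141620

$141,620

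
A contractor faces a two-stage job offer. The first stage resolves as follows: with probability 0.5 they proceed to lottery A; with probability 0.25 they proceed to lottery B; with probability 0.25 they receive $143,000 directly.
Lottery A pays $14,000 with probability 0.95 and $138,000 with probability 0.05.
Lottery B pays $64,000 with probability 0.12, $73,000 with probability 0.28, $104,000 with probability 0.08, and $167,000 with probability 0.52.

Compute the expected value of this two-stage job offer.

$76,670

EV(A) = 0.95 × 14000 + 0.05 × 138000 = 13300 + 6900 = 20200
EV(B) = 0.12 × 64000 + 0.28 × 73000 + 0.08 × 104000 + 0.52 × 167000 = 7680 + 20440 + 8320 + 86840 = 123280
Branch C: 143000 (certain)
Overall = 0.5 × 20200 + 0.25 × 123280 + 0.25 × 143000 = 10100 + 30820 + 35750 = 76670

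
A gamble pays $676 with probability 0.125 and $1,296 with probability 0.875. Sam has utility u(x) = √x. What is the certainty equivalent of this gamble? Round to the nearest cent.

E[u] = 0.125·√676 + 0.875·√1296 = 0.125·26 + 0.875·36 = 34.75
CE = (34.75)² = 1207.5625

$1,207.56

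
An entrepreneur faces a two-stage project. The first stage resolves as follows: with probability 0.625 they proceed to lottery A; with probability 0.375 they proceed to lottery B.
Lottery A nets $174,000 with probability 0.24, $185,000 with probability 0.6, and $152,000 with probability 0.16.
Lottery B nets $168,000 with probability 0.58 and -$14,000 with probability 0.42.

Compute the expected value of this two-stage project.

$145,010

EV(A) = 0.24 × 174000 + 0.6 × 185000 + 0.16 × 152000 = 41760 + 111000 + 24320 = 177080
EV(B) = 0.58 × 168000 + 0.42 × (-14000) = 97440 − 5880 = 91560
Overall = 0.625 × 177080 + 0.375 × 91560 = 110675 + 34335 = 145010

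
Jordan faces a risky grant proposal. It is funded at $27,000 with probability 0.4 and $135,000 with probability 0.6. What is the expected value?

EV = 0.4 × 27000 + 0.6 × 135000 = 10800 + 81000 = 91800

$91,800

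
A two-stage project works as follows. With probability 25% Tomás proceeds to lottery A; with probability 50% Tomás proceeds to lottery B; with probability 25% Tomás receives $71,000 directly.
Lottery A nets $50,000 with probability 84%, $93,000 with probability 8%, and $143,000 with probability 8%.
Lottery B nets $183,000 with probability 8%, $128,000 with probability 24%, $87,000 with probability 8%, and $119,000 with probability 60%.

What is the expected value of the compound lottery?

$94,830

EV(A) = 0.84 × 50000 + 0.08 × 93000 + 0.08 × 143000 = 42000 + 7440 + 11440 = 60880
EV(B) = 0.08 × 183000 + 0.24 × 128000 + 0.08 × 87000 + 0.6 × 119000 = 14640 + 30720 + 6960 + 71400 = 123720
Branch C: 71000 (certain)
Overall = 0.25 × 60880 + 0.5 × 123720 + 0.25 × 71000 = 15220 + 61860 + 17750 = 94830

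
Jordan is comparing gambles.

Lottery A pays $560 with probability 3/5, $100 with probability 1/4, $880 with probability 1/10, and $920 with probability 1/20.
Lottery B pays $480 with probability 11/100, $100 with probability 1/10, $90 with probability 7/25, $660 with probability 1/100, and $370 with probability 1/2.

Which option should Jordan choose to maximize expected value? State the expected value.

Lottery A = 3/5 × 560 + 1/4 × 100 + 1/10 × 880 + 1/20 × 920 = 336 + 25 + 88 + 46 = 495
Lottery B = 11/100 × 480 + 1/10 × 100 + 7/25 × 90 + 1/100 × 660 + 1/2 × 370 = 52.8 + 10 + 25.2 + 6.6 + 185 = 279.6

Lottery A ($495)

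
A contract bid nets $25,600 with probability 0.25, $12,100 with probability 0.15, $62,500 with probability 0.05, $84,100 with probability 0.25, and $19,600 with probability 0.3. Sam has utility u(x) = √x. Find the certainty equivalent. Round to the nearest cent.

$33,672.25

E[u] = 0.25·√25600 + 0.15·√12100 + 0.05·√62500 + 0.25·√84100 + 0.3·√19600 = 0.25·160 + 0.15·110 + 0.05·250 + 0.25·290 + 0.3·140 = 183.5
CE = (183.5)² = 33672.25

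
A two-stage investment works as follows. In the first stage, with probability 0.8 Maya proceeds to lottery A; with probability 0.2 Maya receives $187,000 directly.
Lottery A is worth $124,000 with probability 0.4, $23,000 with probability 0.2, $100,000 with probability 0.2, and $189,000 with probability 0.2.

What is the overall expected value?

EV(A) = 0.4 × 124000 + 0.2 × 23000 + 0.2 × 100000 + 0.2 × 189000 = 49600 + 4600 + 20000 + 37800 = 112000
Branch B: 187000 (certain)
Overall = 0.8 × 112000 + 0.2 × 187000 = 89600 + 37400 = 127000

$127,000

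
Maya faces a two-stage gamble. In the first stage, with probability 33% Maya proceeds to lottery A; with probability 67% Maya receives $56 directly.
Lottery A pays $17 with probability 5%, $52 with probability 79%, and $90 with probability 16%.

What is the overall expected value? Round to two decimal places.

$56.11

EV(A) = 0.05 × 17 + 0.79 × 52 + 0.16 × 90 = 0.85 + 41.08 + 14.4 = 56.33
Branch B: 56 (certain)
Overall = 0.33 × 56.33 + 0.67 × 56 = 18.5889 + 37.52 = 56.1089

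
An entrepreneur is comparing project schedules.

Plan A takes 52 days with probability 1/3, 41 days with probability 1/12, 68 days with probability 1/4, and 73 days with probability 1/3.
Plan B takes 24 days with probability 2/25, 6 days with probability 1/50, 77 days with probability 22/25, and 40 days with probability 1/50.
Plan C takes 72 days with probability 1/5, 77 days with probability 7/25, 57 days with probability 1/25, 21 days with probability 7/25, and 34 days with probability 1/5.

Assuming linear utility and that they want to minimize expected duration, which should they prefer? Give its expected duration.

Plan C (50.92 days)

Plan A = 1/3 × 52 + 1/12 × 41 + 1/4 × 68 + 1/3 × 73 = 17.3333 + 3.4167 + 17 + 24.3333 = 62.0833
Plan B = 2/25 × 24 + 1/50 × 6 + 22/25 × 77 + 1/50 × 40 = 1.92 + 0.12 + 67.76 + 0.8 = 70.6
Plan C = 1/5 × 72 + 7/25 × 77 + 1/25 × 57 + 7/25 × 21 + 1/5 × 34 = 14.4 + 21.56 + 2.28 + 5.88 + 6.8 = 50.92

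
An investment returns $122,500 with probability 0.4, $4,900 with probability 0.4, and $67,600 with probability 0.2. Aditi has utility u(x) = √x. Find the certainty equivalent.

E[u] = 0.4·√122500 + 0.4·√4900 + 0.2·√67600 = 0.4·350 + 0.4·70 + 0.2·260 = 220
CE = (220)² = 48400

$48,400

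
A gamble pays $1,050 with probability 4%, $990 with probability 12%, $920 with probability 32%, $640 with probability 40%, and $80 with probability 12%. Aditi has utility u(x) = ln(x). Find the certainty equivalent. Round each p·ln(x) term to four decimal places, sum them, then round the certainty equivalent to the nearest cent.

E[u] = 0.04·ln(1050) + 0.12·ln(990) + 0.32·ln(920) + 0.4·ln(640) + 0.12·ln(80) = 0.2783 + 0.8277 + 2.1838 + 2.5846 + 0.5258 = 6.4002
CE = e^6.4002 ≈ 601.97

$601.97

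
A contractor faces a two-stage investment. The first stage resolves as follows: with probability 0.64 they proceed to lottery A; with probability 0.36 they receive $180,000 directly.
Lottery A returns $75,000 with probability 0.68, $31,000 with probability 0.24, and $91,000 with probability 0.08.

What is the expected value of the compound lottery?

$106,860.80

EV(A) = 0.68 × 75000 + 0.24 × 31000 + 0.08 × 91000 = 51000 + 7440 + 7280 = 65720
Branch B: 180000 (certain)
Overall = 0.64 × 65720 + 0.36 × 180000 = 42060.8 + 64800 = 106860.8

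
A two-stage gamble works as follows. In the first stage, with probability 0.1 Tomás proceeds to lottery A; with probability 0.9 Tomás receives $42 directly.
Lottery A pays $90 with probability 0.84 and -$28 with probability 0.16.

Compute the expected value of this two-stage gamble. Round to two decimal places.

EV(A) = 0.84 × 90 + 0.16 × (-28) = 75.6 − 4.48 = 71.12
Branch B: 42 (certain)
Overall = 0.1 × 71.12 + 0.9 × 42 = 7.112 + 37.8 = 44.912

$44.91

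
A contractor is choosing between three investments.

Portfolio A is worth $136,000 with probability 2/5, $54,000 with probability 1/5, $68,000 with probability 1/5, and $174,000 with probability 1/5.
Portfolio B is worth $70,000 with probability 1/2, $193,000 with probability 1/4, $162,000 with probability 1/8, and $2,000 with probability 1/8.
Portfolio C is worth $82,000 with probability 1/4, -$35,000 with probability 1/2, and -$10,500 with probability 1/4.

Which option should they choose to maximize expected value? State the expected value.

Portfolio A ($113,600)

Portfolio A = 2/5 × 136000 + 1/5 × 54000 + 1/5 × 68000 + 1/5 × 174000 = 54400 + 10800 + 13600 + 34800 = 113600
Portfolio B = 1/2 × 70000 + 1/4 × 193000 + 1/8 × 162000 + 1/8 × 2000 = 35000 + 48250 + 20250 + 250 = 103750
Portfolio C = 1/4 × 82000 + 1/2 × (-35000) + 1/4 × (-10500) = 20500 − 17500 − 2625 = 375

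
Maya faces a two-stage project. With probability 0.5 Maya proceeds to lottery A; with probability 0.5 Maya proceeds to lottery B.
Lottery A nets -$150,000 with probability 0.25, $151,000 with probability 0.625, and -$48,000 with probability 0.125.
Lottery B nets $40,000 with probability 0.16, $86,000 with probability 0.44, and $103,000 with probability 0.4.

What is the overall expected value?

$68,157.50

EV(A) = 0.25 × (-150000) + 0.625 × 151000 + 0.125 × (-48000) = -37500 + 94375 − 6000 = 50875
EV(B) = 0.16 × 40000 + 0.44 × 86000 + 0.4 × 103000 = 6400 + 37840 + 41200 = 85440
Overall = 0.5 × 50875 + 0.5 × 85440 = 25437.5 + 42720 = 68157.5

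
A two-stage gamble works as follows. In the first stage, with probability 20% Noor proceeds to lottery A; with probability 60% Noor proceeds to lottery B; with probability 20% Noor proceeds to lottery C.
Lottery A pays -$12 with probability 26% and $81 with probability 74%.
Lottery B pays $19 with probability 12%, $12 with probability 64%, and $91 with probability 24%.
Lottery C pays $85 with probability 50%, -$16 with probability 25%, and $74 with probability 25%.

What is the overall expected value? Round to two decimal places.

EV(A) = 0.26 × (-12) + 0.74 × 81 = -3.12 + 59.94 = 56.82
EV(B) = 0.12 × 19 + 0.64 × 12 + 0.24 × 91 = 2.28 + 7.68 + 21.84 = 31.8
EV(C) = 0.5 × 85 + 0.25 × (-16) + 0.25 × 74 = 42.5 − 4 + 18.5 = 57
Overall = 0.2 × 56.82 + 0.6 × 31.8 + 0.2 × 57 = 11.364 + 19.08 + 11.4 = 41.844

$41.84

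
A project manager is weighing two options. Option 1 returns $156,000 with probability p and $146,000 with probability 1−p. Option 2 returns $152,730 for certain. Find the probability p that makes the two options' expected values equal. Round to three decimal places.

p = 0.673

p·156000 + (1−p)·146000 = 152730
10000p + 146000 = 152730
p = (152730 − 146000) / 10000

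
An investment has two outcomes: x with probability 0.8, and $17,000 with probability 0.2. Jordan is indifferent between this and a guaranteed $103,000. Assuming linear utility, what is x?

x = $124,500

0.8·x + 0.2·17000 = 103000
0.8·x = 103000 − 3400 = 99600
x = 99600 / 0.8 = 124500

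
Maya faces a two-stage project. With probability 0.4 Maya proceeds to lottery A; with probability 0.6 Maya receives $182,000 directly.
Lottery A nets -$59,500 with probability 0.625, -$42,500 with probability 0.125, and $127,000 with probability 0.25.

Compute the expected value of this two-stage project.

$104,900

EV(A) = 0.625 × (-59500) + 0.125 × (-42500) + 0.25 × 127000 = -37187.5 − 5312.5 + 31750 = -10750
Branch B: 182000 (certain)
Overall = 0.4 × (-10750) + 0.6 × 182000 = -4300 + 109200 = 104900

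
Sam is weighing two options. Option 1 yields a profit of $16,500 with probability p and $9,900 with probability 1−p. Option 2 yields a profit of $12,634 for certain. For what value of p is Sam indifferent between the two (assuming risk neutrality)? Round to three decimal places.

p·16500 + (1−p)·9900 = 12634
6600p + 9900 = 12634
p = (12634 − 9900) / 6600

p = 0.414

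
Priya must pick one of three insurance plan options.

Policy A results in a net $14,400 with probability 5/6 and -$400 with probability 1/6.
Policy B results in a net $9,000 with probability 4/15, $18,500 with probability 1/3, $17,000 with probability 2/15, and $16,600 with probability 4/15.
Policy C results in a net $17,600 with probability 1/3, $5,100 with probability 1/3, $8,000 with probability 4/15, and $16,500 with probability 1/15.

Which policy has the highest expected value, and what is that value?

Policy B ($15,260)

Policy A = 5/6 × 14400 + 1/6 × (-400) = 12000 − 66.6667 = 11933.3333
Policy B = 4/15 × 9000 + 1/3 × 18500 + 2/15 × 17000 + 4/15 × 16600 = 2400 + 6166.6667 + 2266.6667 + 4426.6667 = 15260
Policy C = 1/3 × 17600 + 1/3 × 5100 + 4/15 × 8000 + 1/15 × 16500 = 5866.6667 + 1700 + 2133.3333 + 1100 = 10800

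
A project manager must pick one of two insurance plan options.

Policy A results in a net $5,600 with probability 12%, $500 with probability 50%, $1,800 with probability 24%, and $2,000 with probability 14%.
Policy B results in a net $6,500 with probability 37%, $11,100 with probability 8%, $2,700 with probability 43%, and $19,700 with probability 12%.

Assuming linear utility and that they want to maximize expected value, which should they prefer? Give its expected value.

Policy A = 0.12 × 5600 + 0.5 × 500 + 0.24 × 1800 + 0.14 × 2000 = 672 + 250 + 432 + 280 = 1634
Policy B = 0.37 × 6500 + 0.08 × 11100 + 0.43 × 2700 + 0.12 × 19700 = 2405 + 888 + 1161 + 2364 = 6818

Policy B ($6,818)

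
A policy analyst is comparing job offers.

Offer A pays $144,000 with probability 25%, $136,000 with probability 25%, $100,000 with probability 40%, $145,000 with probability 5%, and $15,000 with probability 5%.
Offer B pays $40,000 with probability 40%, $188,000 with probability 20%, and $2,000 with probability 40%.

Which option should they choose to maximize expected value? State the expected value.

Offer A ($118,000)

Offer A = 0.25 × 144000 + 0.25 × 136000 + 0.4 × 100000 + 0.05 × 145000 + 0.05 × 15000 = 36000 + 34000 + 40000 + 7250 + 750 = 118000
Offer B = 0.4 × 40000 + 0.2 × 188000 + 0.4 × 2000 = 16000 + 37600 + 800 = 54400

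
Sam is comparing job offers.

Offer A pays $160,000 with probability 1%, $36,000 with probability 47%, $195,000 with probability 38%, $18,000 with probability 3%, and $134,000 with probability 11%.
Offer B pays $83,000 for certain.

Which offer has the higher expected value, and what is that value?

Offer A ($107,900)

Offer A = 0.01 × 160000 + 0.47 × 36000 + 0.38 × 195000 + 0.03 × 18000 + 0.11 × 134000 = 1600 + 16920 + 74100 + 540 + 14740 = 107900
Offer B: 83000 (certain)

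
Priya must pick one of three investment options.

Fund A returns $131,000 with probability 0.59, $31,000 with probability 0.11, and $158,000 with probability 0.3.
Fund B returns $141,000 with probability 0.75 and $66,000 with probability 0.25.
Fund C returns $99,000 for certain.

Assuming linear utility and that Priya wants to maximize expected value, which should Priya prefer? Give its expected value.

Fund A = 0.59 × 131000 + 0.11 × 31000 + 0.3 × 158000 = 77290 + 3410 + 47400 = 128100
Fund B = 0.75 × 141000 + 0.25 × 66000 = 105750 + 16500 = 122250
Fund C: 99000 (certain)

Fund A ($128,100)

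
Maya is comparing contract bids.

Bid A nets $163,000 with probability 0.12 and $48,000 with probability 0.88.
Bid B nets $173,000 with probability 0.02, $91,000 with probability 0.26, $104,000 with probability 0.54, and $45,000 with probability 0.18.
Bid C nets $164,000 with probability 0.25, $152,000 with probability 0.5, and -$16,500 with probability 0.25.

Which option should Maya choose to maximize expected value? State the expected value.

Bid A = 0.12 × 163000 + 0.88 × 48000 = 19560 + 42240 = 61800
Bid B = 0.02 × 173000 + 0.26 × 91000 + 0.54 × 104000 + 0.18 × 45000 = 3460 + 23660 + 56160 + 8100 = 91380
Bid C = 0.25 × 164000 + 0.5 × 152000 + 0.25 × (-16500) = 41000 + 76000 − 4125 = 112875

Bid C ($112,875)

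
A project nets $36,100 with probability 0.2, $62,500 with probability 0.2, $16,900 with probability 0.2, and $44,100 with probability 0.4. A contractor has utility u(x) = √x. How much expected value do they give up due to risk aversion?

$1,536

E[u] = 0.2·√36100 + 0.2·√62500 + 0.2·√16900 + 0.4·√44100 = 0.2·190 + 0.2·250 + 0.2·130 + 0.4·210 = 198
CE = (198)² = 39204
Risk premium = EV − CE = 40740 − 39204 = 1536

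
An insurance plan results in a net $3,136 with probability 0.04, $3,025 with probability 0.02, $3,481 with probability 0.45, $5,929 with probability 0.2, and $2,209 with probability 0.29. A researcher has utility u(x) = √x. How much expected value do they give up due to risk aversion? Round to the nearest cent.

$107.23

E[u] = 0.04·√3136 + 0.02·√3025 + 0.45·√3481 + 0.2·√5929 + 0.29·√2209 = 0.04·56 + 0.02·55 + 0.45·59 + 0.2·77 + 0.29·47 = 58.92
CE = (58.92)² = 3471.5664
Risk premium = EV − CE = 3578.8 − 3471.5664 = 107.2336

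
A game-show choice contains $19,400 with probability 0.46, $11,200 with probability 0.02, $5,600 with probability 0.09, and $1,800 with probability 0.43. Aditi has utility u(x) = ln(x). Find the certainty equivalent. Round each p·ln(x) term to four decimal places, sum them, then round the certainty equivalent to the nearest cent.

E[u] = 0.46·ln(19400) + 0.02·ln(11200) + 0.09·ln(5600) + 0.43·ln(1800) = 4.5416 + 0.1865 + 0.7767 + 3.2231 = 8.7279
CE = e^8.7279 ≈ 6172.75

$6,172.75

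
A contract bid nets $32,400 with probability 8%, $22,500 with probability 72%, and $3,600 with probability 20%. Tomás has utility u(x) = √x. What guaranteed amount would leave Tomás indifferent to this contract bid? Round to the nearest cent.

E[u] = 0.08·√32400 + 0.72·√22500 + 0.2·√3600 = 0.08·180 + 0.72·150 + 0.2·60 = 134.4
CE = (134.4)² = 18063.36

$18,063.36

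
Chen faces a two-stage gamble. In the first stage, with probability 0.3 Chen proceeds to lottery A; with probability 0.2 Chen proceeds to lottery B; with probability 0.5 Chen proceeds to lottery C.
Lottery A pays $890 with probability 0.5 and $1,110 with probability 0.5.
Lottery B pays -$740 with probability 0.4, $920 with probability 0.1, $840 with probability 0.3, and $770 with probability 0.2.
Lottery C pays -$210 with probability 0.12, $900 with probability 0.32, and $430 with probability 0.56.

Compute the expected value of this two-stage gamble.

EV(A) = 0.5 × 890 + 0.5 × 1110 = 445 + 555 = 1000
EV(B) = 0.4 × (-740) + 0.1 × 920 + 0.3 × 840 + 0.2 × 770 = -296 + 92 + 252 + 154 = 202
EV(C) = 0.12 × (-210) + 0.32 × 900 + 0.56 × 430 = -25.2 + 288 + 240.8 = 503.6
Overall = 0.3 × 1000 + 0.2 × 202 + 0.5 × 503.6 = 300 + 40.4 + 251.8 = 592.2

$592.20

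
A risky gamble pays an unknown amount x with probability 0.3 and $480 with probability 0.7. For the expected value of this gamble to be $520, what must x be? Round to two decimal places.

0.3·x + 0.7·480 = 520
0.3·x = 520 − 336 = 184
x = 184 / 0.3 = 613.3333

x = $613.33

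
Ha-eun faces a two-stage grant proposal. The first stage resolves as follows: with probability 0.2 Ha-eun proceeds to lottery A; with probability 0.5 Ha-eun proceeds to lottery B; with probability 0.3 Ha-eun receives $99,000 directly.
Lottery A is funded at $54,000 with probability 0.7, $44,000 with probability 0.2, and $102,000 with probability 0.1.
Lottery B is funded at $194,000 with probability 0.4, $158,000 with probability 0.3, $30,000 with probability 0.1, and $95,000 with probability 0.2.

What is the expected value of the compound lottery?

$114,560

EV(A) = 0.7 × 54000 + 0.2 × 44000 + 0.1 × 102000 = 37800 + 8800 + 10200 = 56800
EV(B) = 0.4 × 194000 + 0.3 × 158000 + 0.1 × 30000 + 0.2 × 95000 = 77600 + 47400 + 3000 + 19000 = 147000
Branch C: 99000 (certain)
Overall = 0.2 × 56800 + 0.5 × 147000 + 0.3 × 99000 = 11360 + 73500 + 29700 = 114560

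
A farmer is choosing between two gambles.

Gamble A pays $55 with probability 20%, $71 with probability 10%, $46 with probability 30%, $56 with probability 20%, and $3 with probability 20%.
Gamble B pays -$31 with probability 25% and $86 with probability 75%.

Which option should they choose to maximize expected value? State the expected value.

Gamble B ($56.75)

Gamble A = 0.2 × 55 + 0.1 × 71 + 0.3 × 46 + 0.2 × 56 + 0.2 × 3 = 11 + 7.1 + 13.8 + 11.2 + 0.6 = 43.7
Gamble B = 0.25 × (-31) + 0.75 × 86 = -7.75 + 64.5 = 56.75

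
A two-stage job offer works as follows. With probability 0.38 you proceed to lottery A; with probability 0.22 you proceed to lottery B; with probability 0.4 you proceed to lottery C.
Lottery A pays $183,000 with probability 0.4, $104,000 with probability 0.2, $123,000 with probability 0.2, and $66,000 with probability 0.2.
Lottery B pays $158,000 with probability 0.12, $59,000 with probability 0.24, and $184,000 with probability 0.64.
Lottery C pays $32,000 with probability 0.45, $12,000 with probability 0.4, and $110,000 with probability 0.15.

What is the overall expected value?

$97,557.60

EV(A) = 0.4 × 183000 + 0.2 × 104000 + 0.2 × 123000 + 0.2 × 66000 = 73200 + 20800 + 24600 + 13200 = 131800
EV(B) = 0.12 × 158000 + 0.24 × 59000 + 0.64 × 184000 = 18960 + 14160 + 117760 = 150880
EV(C) = 0.45 × 32000 + 0.4 × 12000 + 0.15 × 110000 = 14400 + 4800 + 16500 = 35700
Overall = 0.38 × 131800 + 0.22 × 150880 + 0.4 × 35700 = 50084 + 33193.6 + 14280 = 97557.6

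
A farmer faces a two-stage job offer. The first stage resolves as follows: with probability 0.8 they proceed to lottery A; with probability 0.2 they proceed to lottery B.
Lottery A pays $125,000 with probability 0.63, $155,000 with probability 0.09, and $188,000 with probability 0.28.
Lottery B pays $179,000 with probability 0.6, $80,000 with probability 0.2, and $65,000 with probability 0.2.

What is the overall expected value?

$143,552

EV(A) = 0.63 × 125000 + 0.09 × 155000 + 0.28 × 188000 = 78750 + 13950 + 52640 = 145340
EV(B) = 0.6 × 179000 + 0.2 × 80000 + 0.2 × 65000 = 107400 + 16000 + 13000 = 136400
Overall = 0.8 × 145340 + 0.2 × 136400 = 116272 + 27280 = 143552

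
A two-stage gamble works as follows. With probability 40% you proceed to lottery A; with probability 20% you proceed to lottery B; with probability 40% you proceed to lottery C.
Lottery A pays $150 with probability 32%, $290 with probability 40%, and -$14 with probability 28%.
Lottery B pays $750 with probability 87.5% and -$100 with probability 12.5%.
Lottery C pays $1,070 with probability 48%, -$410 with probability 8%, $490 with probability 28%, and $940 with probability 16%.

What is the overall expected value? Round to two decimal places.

$500.14

EV(A) = 0.32 × 150 + 0.4 × 290 + 0.28 × (-14) = 48 + 116 − 3.92 = 160.08
EV(B) = 0.875 × 750 + 0.125 × (-100) = 656.25 − 12.5 = 643.75
EV(C) = 0.48 × 1070 + 0.08 × (-410) + 0.28 × 490 + 0.16 × 940 = 513.6 − 32.8 + 137.2 + 150.4 = 768.4
Overall = 0.4 × 160.08 + 0.2 × 643.75 + 0.4 × 768.4 = 64.032 + 128.75 + 307.36 = 500.142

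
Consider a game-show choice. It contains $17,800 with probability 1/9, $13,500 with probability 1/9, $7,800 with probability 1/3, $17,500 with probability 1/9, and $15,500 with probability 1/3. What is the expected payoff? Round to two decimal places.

$13,188.89

EV = 1/9 × 17800 + 1/9 × 13500 + 1/3 × 7800 + 1/9 × 17500 + 1/3 × 15500 = 1977.7778 + 1500 + 2600 + 1944.4444 + 5166.6667 = 13188.8889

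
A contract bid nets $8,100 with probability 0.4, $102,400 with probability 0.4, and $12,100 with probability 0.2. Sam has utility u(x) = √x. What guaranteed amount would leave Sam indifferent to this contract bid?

E[u] = 0.4·√8100 + 0.4·√102400 + 0.2·√12100 = 0.4·90 + 0.4·320 + 0.2·110 = 186
CE = (186)² = 34596

$34,596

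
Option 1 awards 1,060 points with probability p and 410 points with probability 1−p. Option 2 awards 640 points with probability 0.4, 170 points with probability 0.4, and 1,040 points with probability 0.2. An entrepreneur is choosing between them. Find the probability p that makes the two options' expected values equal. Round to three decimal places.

p = 0.188

EV(Option 2) = 0.4 × 640 + 0.4 × 170 + 0.2 × 1040 = 256 + 68 + 208 = 532
p·1060 + (1−p)·410 = 532
650p + 410 = 532
p = (532 − 410) / 650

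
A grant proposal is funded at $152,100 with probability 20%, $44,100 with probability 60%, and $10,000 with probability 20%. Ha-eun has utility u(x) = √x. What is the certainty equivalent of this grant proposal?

E[u] = 0.2·√152100 + 0.6·√44100 + 0.2·√10000 = 0.2·390 + 0.6·210 + 0.2·100 = 224
CE = (224)² = 50176

$50,176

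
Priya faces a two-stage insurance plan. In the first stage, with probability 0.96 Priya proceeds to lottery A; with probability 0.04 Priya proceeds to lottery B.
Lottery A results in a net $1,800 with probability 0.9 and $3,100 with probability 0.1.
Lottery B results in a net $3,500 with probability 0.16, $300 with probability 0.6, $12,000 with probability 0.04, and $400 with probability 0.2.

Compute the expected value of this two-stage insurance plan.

$1,904.80

EV(A) = 0.9 × 1800 + 0.1 × 3100 = 1620 + 310 = 1930
EV(B) = 0.16 × 3500 + 0.6 × 300 + 0.04 × 12000 + 0.2 × 400 = 560 + 180 + 480 + 80 = 1300
Overall = 0.96 × 1930 + 0.04 × 1300 = 1852.8 + 52 = 1904.8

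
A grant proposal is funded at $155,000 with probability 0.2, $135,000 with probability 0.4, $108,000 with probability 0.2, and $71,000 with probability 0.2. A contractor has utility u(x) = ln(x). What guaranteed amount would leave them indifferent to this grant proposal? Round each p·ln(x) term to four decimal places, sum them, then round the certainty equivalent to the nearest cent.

E[u] = 0.2·ln(155000) + 0.4·ln(135000) + 0.2·ln(108000) + 0.2·ln(71000) = 2.3902 + 4.7252 + 2.3180 + 2.2341 = 11.6675
CE = e^11.6675 ≈ 116716.13

$116,716.13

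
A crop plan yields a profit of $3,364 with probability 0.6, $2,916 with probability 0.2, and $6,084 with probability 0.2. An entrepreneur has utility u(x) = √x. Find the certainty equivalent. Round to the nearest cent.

$3,745.44

E[u] = 0.6·√3364 + 0.2·√2916 + 0.2·√6084 = 0.6·58 + 0.2·54 + 0.2·78 = 61.2
CE = (61.2)² = 3745.44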